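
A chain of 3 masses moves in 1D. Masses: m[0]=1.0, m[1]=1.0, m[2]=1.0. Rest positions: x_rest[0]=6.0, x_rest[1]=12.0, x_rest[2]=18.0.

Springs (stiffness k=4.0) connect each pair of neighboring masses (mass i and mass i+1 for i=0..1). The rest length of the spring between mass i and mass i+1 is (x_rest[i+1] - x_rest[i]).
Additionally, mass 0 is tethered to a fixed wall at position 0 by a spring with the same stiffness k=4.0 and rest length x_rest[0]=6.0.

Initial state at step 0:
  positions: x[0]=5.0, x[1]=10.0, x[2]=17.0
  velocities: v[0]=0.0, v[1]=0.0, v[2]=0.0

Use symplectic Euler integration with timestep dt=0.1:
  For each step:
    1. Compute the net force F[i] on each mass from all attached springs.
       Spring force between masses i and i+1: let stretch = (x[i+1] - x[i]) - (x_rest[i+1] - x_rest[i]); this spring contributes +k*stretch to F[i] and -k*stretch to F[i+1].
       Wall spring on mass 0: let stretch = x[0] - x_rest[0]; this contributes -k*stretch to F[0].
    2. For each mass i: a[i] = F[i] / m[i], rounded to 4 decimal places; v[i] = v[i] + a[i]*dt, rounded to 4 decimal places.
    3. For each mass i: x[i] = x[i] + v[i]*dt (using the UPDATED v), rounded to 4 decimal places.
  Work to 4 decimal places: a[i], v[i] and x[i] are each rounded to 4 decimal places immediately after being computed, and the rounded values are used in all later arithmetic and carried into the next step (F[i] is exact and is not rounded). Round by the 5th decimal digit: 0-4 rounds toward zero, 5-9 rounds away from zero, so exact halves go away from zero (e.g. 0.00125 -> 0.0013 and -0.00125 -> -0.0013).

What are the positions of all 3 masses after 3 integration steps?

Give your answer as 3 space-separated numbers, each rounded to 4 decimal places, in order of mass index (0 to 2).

Answer: 5.0154 10.4410 16.7835

Derivation:
Step 0: x=[5.0000 10.0000 17.0000] v=[0.0000 0.0000 0.0000]
Step 1: x=[5.0000 10.0800 16.9600] v=[0.0000 0.8000 -0.4000]
Step 2: x=[5.0032 10.2320 16.8848] v=[0.0320 1.5200 -0.7520]
Step 3: x=[5.0154 10.4410 16.7835] v=[0.1222 2.0896 -1.0131]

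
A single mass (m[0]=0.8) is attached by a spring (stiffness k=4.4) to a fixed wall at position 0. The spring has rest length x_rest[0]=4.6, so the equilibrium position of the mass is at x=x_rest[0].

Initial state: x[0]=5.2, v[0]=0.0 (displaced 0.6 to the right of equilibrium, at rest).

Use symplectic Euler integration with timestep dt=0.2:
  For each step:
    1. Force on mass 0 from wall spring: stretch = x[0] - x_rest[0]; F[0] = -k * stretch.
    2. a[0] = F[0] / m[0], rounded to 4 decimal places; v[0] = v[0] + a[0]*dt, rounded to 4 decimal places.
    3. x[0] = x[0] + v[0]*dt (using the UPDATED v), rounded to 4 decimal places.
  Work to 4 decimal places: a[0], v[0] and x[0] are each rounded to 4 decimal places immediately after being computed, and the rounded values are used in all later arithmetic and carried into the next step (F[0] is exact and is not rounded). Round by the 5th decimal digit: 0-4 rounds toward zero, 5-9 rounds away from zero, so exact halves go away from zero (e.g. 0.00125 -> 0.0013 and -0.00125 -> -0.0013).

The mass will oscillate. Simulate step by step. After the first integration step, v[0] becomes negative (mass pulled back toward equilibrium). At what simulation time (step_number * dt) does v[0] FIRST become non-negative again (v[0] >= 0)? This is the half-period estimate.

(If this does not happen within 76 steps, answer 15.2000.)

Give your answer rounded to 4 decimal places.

Answer: 1.4000

Derivation:
Step 0: x=[5.2000] v=[0.0000]
Step 1: x=[5.0680] v=[-0.6600]
Step 2: x=[4.8330] v=[-1.1748]
Step 3: x=[4.5468] v=[-1.4311]
Step 4: x=[4.2723] v=[-1.3726]
Step 5: x=[4.0699] v=[-1.0121]
Step 6: x=[3.9841] v=[-0.4290]
Step 7: x=[4.0338] v=[0.2485]
First v>=0 after going negative at step 7, time=1.4000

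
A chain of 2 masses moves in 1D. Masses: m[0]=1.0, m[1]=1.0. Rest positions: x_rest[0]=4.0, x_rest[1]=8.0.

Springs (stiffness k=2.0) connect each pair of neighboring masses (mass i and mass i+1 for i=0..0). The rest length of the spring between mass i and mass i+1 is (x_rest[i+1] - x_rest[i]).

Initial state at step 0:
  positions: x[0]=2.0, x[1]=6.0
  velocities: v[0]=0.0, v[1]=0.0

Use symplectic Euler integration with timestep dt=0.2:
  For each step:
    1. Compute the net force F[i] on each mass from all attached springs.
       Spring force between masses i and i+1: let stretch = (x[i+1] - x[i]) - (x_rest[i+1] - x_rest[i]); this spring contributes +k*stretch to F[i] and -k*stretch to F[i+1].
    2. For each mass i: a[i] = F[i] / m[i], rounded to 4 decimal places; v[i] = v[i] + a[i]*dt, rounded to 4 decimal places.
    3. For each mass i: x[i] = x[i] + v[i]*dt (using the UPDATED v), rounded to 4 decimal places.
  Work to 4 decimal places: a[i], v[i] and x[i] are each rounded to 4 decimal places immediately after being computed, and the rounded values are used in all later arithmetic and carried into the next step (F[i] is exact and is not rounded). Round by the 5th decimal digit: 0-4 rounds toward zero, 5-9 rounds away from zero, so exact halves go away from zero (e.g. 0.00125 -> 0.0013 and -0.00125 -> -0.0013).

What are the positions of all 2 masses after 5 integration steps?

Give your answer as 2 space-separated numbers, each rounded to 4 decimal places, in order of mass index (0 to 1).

Step 0: x=[2.0000 6.0000] v=[0.0000 0.0000]
Step 1: x=[2.0000 6.0000] v=[0.0000 0.0000]
Step 2: x=[2.0000 6.0000] v=[0.0000 0.0000]
Step 3: x=[2.0000 6.0000] v=[0.0000 0.0000]
Step 4: x=[2.0000 6.0000] v=[0.0000 0.0000]
Step 5: x=[2.0000 6.0000] v=[0.0000 0.0000]

Answer: 2.0000 6.0000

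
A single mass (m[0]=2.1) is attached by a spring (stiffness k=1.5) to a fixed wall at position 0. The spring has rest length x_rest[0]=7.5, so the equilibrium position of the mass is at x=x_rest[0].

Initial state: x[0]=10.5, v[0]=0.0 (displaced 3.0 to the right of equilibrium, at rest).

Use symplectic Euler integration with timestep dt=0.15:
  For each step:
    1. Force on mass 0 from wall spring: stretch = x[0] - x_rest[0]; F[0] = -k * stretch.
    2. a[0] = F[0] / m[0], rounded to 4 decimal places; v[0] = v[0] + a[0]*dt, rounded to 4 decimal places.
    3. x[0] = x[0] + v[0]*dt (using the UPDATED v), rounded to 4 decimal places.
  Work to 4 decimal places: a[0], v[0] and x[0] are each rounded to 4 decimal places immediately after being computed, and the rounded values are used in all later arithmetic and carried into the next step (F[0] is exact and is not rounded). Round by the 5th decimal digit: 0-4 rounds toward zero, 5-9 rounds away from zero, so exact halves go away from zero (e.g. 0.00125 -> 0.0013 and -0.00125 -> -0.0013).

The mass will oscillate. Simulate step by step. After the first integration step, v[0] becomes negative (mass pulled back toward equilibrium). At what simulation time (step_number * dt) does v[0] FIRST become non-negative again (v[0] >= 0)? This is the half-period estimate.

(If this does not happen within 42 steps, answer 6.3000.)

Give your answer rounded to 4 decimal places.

Answer: 3.7500

Derivation:
Step 0: x=[10.5000] v=[0.0000]
Step 1: x=[10.4518] v=[-0.3214]
Step 2: x=[10.3561] v=[-0.6377]
Step 3: x=[10.2145] v=[-0.9437]
Step 4: x=[10.0293] v=[-1.2345]
Step 5: x=[9.8035] v=[-1.5055]
Step 6: x=[9.5407] v=[-1.7523]
Step 7: x=[9.2451] v=[-1.9709]
Step 8: x=[8.9214] v=[-2.1579]
Step 9: x=[8.5749] v=[-2.3102]
Step 10: x=[8.2111] v=[-2.4254]
Step 11: x=[7.8359] v=[-2.5016]
Step 12: x=[7.4553] v=[-2.5376]
Step 13: x=[7.0754] v=[-2.5328]
Step 14: x=[6.7023] v=[-2.4873]
Step 15: x=[6.3420] v=[-2.4018]
Step 16: x=[6.0003] v=[-2.2777]
Step 17: x=[5.6828] v=[-2.1170]
Step 18: x=[5.3945] v=[-1.9223]
Step 19: x=[5.1400] v=[-1.6967]
Step 20: x=[4.9234] v=[-1.4438]
Step 21: x=[4.7482] v=[-1.1677]
Step 22: x=[4.6173] v=[-0.8729]
Step 23: x=[4.5327] v=[-0.5640]
Step 24: x=[4.4958] v=[-0.2461]
Step 25: x=[4.5072] v=[0.0758]
First v>=0 after going negative at step 25, time=3.7500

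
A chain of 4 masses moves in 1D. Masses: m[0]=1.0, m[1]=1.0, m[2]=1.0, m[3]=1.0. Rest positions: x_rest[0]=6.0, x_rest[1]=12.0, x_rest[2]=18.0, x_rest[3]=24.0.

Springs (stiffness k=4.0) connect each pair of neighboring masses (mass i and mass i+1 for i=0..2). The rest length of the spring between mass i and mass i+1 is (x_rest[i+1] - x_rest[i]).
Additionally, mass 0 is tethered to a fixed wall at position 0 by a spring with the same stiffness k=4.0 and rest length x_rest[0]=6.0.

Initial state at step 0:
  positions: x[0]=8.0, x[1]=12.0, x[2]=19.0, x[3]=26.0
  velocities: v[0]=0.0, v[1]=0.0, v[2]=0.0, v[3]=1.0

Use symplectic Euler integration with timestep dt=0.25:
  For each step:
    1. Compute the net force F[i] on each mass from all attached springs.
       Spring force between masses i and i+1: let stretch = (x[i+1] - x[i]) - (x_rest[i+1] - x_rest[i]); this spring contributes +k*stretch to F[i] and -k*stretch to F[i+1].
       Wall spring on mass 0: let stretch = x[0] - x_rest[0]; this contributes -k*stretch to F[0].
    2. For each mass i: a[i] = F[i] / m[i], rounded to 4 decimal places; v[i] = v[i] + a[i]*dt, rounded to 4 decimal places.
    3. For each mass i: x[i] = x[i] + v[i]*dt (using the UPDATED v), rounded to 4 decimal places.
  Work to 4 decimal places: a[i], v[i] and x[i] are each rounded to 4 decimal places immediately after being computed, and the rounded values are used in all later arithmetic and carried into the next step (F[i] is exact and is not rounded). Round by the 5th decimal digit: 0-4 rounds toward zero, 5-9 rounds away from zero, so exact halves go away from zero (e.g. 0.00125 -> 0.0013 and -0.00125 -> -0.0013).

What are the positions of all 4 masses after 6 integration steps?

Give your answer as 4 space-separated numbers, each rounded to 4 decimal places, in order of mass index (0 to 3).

Answer: 7.2215 11.9016 19.4095 25.1795

Derivation:
Step 0: x=[8.0000 12.0000 19.0000 26.0000] v=[0.0000 0.0000 0.0000 1.0000]
Step 1: x=[7.0000 12.7500 19.0000 26.0000] v=[-4.0000 3.0000 0.0000 0.0000]
Step 2: x=[5.6875 13.6250 19.1875 25.7500] v=[-5.2500 3.5000 0.7500 -1.0000]
Step 3: x=[4.9375 13.9063 19.6250 25.3594] v=[-3.0000 1.1250 1.7500 -1.5625]
Step 4: x=[5.1953 13.3750 20.0664 25.0352] v=[1.0313 -2.1251 1.7657 -1.2969]
Step 5: x=[6.1992 12.4717 20.0772 24.9688] v=[4.0157 -3.6134 0.0431 -0.2657]
Step 6: x=[7.2215 11.9016 19.4095 25.1795] v=[4.0890 -2.2804 -2.6708 0.8427]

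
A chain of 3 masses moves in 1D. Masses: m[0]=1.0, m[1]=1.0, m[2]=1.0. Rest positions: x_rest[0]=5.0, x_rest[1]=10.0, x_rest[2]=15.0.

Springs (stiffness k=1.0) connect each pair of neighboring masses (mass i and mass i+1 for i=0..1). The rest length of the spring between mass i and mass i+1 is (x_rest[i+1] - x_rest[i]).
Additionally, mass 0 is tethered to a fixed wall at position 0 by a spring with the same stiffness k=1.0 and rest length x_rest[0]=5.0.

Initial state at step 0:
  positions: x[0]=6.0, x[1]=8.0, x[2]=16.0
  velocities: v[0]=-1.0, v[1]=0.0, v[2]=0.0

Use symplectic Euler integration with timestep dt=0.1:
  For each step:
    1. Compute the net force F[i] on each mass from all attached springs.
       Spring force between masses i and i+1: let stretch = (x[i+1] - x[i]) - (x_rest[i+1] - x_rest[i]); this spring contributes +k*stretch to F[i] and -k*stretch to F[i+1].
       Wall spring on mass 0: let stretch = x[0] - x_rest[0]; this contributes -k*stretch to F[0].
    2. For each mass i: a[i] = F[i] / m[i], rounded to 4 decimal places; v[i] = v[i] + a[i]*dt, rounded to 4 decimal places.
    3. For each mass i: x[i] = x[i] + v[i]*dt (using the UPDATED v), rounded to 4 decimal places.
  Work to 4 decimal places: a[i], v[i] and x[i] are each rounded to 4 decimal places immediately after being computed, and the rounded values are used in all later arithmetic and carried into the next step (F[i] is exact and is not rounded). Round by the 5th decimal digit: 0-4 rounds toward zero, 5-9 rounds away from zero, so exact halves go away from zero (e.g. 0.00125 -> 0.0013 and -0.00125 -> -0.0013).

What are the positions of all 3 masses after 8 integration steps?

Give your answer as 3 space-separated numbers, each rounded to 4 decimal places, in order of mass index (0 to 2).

Step 0: x=[6.0000 8.0000 16.0000] v=[-1.0000 0.0000 0.0000]
Step 1: x=[5.8600 8.0600 15.9700] v=[-1.4000 0.6000 -0.3000]
Step 2: x=[5.6834 8.1771 15.9109] v=[-1.7660 1.1710 -0.5910]
Step 3: x=[5.4749 8.3466 15.8245] v=[-2.0850 1.6950 -0.8644]
Step 4: x=[5.2404 8.5622 15.7133] v=[-2.3453 2.1556 -1.1122]
Step 5: x=[4.9867 8.8161 15.5806] v=[-2.5372 2.5385 -1.3273]
Step 6: x=[4.7214 9.0993 15.4302] v=[-2.6529 2.8320 -1.5038]
Step 7: x=[4.4527 9.4020 15.2665] v=[-2.6873 3.0273 -1.6369]
Step 8: x=[4.1889 9.7139 15.0942] v=[-2.6376 3.1188 -1.7234]

Answer: 4.1889 9.7139 15.0942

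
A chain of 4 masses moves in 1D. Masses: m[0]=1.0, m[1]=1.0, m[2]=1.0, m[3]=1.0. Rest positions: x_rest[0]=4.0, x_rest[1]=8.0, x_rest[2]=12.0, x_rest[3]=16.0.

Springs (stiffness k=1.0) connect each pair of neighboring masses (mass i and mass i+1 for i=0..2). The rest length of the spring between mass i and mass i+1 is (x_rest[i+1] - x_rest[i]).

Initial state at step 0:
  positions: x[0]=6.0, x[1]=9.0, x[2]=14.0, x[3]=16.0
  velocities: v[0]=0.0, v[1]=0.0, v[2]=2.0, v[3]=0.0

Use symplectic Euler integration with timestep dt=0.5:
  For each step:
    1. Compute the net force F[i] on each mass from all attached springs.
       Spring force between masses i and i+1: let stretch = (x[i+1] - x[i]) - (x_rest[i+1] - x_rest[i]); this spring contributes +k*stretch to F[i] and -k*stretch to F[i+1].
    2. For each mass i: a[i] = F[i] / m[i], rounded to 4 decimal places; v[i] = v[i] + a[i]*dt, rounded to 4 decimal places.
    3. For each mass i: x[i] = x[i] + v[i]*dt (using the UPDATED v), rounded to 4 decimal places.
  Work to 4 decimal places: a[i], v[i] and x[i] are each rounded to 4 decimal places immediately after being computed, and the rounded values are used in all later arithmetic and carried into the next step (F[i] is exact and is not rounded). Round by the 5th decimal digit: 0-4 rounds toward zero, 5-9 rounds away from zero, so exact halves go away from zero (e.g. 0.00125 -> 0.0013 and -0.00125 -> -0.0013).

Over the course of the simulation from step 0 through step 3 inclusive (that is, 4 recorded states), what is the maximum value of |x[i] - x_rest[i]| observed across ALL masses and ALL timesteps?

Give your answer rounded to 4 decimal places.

Answer: 2.7032

Derivation:
Step 0: x=[6.0000 9.0000 14.0000 16.0000] v=[0.0000 0.0000 2.0000 0.0000]
Step 1: x=[5.7500 9.5000 14.2500 16.5000] v=[-0.5000 1.0000 0.5000 1.0000]
Step 2: x=[5.4375 10.2500 13.8750 17.4375] v=[-0.6250 1.5000 -0.7500 1.8750]
Step 3: x=[5.3281 10.7032 13.4844 18.4844] v=[-0.2188 0.9063 -0.7813 2.0938]
Max displacement = 2.7032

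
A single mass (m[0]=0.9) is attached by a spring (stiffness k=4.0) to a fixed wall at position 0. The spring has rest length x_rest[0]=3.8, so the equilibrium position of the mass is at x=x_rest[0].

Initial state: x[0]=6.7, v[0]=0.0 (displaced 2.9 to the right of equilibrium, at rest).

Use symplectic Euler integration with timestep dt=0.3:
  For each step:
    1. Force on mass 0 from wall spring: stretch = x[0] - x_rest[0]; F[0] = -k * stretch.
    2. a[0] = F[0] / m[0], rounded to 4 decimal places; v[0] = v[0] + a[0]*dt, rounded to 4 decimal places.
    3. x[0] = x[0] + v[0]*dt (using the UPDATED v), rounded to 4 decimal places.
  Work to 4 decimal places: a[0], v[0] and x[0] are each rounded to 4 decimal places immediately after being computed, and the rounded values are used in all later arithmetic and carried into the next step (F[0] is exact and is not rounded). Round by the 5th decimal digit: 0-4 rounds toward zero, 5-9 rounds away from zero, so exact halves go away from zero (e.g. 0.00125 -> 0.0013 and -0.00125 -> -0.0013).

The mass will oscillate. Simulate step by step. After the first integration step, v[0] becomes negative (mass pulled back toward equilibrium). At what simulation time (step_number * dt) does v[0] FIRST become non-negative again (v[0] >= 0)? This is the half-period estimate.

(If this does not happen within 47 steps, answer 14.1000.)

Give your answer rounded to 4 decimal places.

Step 0: x=[6.7000] v=[0.0000]
Step 1: x=[5.5400] v=[-3.8667]
Step 2: x=[3.6840] v=[-6.1867]
Step 3: x=[1.8744] v=[-6.0320]
Step 4: x=[0.8351] v=[-3.4645]
Step 5: x=[0.9817] v=[0.4887]
First v>=0 after going negative at step 5, time=1.5000

Answer: 1.5000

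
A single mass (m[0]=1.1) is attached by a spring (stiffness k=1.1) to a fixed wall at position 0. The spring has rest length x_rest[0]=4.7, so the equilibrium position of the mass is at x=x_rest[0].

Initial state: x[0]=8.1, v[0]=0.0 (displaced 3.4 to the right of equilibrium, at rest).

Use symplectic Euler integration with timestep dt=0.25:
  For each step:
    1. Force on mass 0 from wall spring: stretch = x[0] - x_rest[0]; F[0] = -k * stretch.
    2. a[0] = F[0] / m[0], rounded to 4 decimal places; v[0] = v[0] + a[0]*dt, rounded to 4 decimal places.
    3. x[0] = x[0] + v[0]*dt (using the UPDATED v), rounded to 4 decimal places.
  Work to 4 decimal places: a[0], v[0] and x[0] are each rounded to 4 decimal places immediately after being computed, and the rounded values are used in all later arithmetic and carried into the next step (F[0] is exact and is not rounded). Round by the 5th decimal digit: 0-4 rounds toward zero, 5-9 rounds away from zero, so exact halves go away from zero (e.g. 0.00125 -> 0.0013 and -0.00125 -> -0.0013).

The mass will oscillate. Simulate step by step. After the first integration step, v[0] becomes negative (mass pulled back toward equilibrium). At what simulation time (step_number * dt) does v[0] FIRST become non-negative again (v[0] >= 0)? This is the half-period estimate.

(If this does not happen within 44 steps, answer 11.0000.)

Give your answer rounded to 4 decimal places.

Answer: 3.2500

Derivation:
Step 0: x=[8.1000] v=[0.0000]
Step 1: x=[7.8875] v=[-0.8500]
Step 2: x=[7.4758] v=[-1.6469]
Step 3: x=[6.8906] v=[-2.3409]
Step 4: x=[6.1685] v=[-2.8886]
Step 5: x=[5.3546] v=[-3.2557]
Step 6: x=[4.4998] v=[-3.4194]
Step 7: x=[3.6575] v=[-3.3694]
Step 8: x=[2.8803] v=[-3.1088]
Step 9: x=[2.2168] v=[-2.6539]
Step 10: x=[1.7085] v=[-2.0331]
Step 11: x=[1.3872] v=[-1.2852]
Step 12: x=[1.2730] v=[-0.4570]
Step 13: x=[1.3730] v=[0.3998]
First v>=0 after going negative at step 13, time=3.2500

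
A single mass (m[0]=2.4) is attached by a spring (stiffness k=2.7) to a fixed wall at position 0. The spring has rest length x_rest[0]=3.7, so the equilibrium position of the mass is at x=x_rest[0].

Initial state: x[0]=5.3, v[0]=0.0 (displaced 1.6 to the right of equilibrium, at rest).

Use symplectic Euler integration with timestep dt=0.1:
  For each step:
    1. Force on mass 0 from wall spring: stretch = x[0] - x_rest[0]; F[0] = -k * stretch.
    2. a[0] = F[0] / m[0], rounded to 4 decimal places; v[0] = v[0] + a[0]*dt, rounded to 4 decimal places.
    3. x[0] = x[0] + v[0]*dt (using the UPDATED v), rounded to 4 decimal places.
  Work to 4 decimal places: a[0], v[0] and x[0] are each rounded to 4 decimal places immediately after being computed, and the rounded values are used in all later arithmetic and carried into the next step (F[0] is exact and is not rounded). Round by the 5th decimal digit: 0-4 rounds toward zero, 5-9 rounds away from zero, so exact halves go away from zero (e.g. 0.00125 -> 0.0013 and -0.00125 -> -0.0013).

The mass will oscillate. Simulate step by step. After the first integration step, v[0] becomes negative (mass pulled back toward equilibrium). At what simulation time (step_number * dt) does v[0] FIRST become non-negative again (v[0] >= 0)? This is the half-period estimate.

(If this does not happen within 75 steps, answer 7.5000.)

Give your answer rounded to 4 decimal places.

Step 0: x=[5.3000] v=[0.0000]
Step 1: x=[5.2820] v=[-0.1800]
Step 2: x=[5.2462] v=[-0.3580]
Step 3: x=[5.1930] v=[-0.5320]
Step 4: x=[5.1230] v=[-0.7000]
Step 5: x=[5.0370] v=[-0.8601]
Step 6: x=[4.9360] v=[-1.0105]
Step 7: x=[4.8210] v=[-1.1496]
Step 8: x=[4.6934] v=[-1.2757]
Step 9: x=[4.5547] v=[-1.3875]
Step 10: x=[4.4063] v=[-1.4837]
Step 11: x=[4.2500] v=[-1.5632]
Step 12: x=[4.0875] v=[-1.6251]
Step 13: x=[3.9206] v=[-1.6687]
Step 14: x=[3.7513] v=[-1.6935]
Step 15: x=[3.5814] v=[-1.6993]
Step 16: x=[3.4128] v=[-1.6860]
Step 17: x=[3.2474] v=[-1.6537]
Step 18: x=[3.0871] v=[-1.6028]
Step 19: x=[2.9337] v=[-1.5339]
Step 20: x=[2.7889] v=[-1.4477]
Step 21: x=[2.6544] v=[-1.3452]
Step 22: x=[2.5316] v=[-1.2276]
Step 23: x=[2.4220] v=[-1.0962]
Step 24: x=[2.3268] v=[-0.9524]
Step 25: x=[2.2470] v=[-0.7979]
Step 26: x=[2.1836] v=[-0.6344]
Step 27: x=[2.1372] v=[-0.4638]
Step 28: x=[2.1084] v=[-0.2880]
Step 29: x=[2.0975] v=[-0.1089]
Step 30: x=[2.1046] v=[0.0714]
First v>=0 after going negative at step 30, time=3.0000

Answer: 3.0000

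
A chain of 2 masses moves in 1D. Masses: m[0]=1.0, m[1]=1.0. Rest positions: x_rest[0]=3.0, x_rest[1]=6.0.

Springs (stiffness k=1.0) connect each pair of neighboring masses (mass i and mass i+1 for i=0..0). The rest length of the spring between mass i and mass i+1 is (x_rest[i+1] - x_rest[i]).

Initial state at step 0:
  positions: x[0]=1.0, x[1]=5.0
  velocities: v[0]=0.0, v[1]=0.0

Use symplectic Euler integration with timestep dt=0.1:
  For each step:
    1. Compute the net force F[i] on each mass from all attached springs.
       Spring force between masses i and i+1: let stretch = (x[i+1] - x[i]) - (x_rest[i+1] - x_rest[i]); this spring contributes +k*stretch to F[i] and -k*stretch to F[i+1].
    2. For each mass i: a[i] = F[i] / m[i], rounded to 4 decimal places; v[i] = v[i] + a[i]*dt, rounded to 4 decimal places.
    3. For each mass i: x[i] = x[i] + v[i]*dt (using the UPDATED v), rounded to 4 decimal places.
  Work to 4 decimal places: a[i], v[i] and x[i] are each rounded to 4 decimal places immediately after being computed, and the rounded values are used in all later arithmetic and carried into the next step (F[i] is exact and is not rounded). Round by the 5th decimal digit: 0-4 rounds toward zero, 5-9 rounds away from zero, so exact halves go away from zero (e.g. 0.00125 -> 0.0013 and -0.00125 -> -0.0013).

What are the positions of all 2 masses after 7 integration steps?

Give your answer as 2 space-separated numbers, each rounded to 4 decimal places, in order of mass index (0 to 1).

Answer: 1.2556 4.7444

Derivation:
Step 0: x=[1.0000 5.0000] v=[0.0000 0.0000]
Step 1: x=[1.0100 4.9900] v=[0.1000 -0.1000]
Step 2: x=[1.0298 4.9702] v=[0.1980 -0.1980]
Step 3: x=[1.0590 4.9410] v=[0.2920 -0.2920]
Step 4: x=[1.0970 4.9030] v=[0.3802 -0.3802]
Step 5: x=[1.1431 4.8569] v=[0.4608 -0.4608]
Step 6: x=[1.1963 4.8037] v=[0.5322 -0.5322]
Step 7: x=[1.2556 4.7444] v=[0.5929 -0.5929]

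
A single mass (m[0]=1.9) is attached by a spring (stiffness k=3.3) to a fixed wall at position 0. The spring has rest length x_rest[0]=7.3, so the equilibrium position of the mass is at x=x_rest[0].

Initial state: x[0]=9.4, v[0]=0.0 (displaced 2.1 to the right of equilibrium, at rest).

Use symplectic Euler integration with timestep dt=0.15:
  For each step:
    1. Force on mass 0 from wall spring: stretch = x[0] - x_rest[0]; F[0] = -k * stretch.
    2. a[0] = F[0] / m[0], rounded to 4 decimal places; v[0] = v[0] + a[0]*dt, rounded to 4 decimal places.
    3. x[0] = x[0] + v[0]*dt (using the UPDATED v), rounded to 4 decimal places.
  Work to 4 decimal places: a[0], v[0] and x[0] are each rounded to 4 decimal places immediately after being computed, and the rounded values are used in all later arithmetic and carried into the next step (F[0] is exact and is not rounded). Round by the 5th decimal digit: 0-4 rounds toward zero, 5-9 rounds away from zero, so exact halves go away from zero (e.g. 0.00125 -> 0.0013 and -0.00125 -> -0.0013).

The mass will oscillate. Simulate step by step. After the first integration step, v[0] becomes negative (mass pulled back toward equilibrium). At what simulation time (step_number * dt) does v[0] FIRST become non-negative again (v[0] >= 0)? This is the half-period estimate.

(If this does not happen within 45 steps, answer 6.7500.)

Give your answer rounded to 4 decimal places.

Step 0: x=[9.4000] v=[0.0000]
Step 1: x=[9.3179] v=[-0.5471]
Step 2: x=[9.1570] v=[-1.0728]
Step 3: x=[8.9235] v=[-1.5566]
Step 4: x=[8.6266] v=[-1.9796]
Step 5: x=[8.2778] v=[-2.3252]
Step 6: x=[7.8908] v=[-2.5799]
Step 7: x=[7.4807] v=[-2.7338]
Step 8: x=[7.0636] v=[-2.7809]
Step 9: x=[6.6557] v=[-2.7193]
Step 10: x=[6.2730] v=[-2.5515]
Step 11: x=[5.9304] v=[-2.2839]
Step 12: x=[5.6413] v=[-1.9271]
Step 13: x=[5.4171] v=[-1.4950]
Step 14: x=[5.2664] v=[-1.0045]
Step 15: x=[5.1952] v=[-0.4747]
Step 16: x=[5.2063] v=[0.0737]
First v>=0 after going negative at step 16, time=2.4000

Answer: 2.4000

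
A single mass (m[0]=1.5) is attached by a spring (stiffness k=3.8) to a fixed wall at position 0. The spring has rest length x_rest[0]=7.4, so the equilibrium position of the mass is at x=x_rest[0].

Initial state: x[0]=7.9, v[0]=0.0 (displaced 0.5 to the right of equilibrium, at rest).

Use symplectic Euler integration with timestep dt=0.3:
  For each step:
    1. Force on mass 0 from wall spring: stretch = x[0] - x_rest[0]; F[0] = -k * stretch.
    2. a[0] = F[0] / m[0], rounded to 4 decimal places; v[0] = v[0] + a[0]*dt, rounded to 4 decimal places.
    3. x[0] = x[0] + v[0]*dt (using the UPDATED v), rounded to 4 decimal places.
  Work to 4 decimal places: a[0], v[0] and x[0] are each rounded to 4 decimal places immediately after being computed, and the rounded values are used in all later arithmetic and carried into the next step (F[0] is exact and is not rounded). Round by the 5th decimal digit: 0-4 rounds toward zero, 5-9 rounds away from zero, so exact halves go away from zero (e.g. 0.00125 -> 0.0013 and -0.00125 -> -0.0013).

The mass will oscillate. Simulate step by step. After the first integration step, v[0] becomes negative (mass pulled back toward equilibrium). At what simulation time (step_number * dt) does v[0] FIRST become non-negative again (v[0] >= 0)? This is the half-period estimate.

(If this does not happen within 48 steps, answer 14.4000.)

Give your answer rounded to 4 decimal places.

Step 0: x=[7.9000] v=[0.0000]
Step 1: x=[7.7860] v=[-0.3800]
Step 2: x=[7.5840] v=[-0.6734]
Step 3: x=[7.3400] v=[-0.8132]
Step 4: x=[7.1097] v=[-0.7676]
Step 5: x=[6.9456] v=[-0.5470]
Step 6: x=[6.8851] v=[-0.2017]
Step 7: x=[6.9420] v=[0.1896]
First v>=0 after going negative at step 7, time=2.1000

Answer: 2.1000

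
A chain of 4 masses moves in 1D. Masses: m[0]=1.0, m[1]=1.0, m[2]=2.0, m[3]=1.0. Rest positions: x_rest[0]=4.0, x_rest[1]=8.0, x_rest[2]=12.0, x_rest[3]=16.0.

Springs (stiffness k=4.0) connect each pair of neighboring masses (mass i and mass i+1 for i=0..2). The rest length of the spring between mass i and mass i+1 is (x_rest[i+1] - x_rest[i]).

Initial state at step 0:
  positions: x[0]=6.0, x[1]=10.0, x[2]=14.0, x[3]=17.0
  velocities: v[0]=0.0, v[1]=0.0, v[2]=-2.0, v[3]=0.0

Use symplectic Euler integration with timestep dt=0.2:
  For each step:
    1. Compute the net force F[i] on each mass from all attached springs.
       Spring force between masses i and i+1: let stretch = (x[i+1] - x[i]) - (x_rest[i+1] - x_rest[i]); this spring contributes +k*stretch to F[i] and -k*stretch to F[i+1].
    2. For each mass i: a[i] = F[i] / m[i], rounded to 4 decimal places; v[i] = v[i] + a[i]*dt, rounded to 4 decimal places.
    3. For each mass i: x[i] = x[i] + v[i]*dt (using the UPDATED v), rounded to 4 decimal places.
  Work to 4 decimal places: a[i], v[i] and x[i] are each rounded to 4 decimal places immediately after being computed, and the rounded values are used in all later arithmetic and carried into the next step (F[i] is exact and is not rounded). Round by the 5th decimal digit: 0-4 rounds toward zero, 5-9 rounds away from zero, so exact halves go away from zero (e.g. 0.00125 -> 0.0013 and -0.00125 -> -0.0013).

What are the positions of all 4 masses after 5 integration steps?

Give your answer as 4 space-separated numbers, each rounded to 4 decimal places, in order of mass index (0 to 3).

Answer: 5.7904 8.9992 12.3967 17.4169

Derivation:
Step 0: x=[6.0000 10.0000 14.0000 17.0000] v=[0.0000 0.0000 -2.0000 0.0000]
Step 1: x=[6.0000 10.0000 13.5200 17.1600] v=[0.0000 0.0000 -2.4000 0.8000]
Step 2: x=[6.0000 9.9232 13.0496 17.3776] v=[0.0000 -0.3840 -2.3520 1.0880]
Step 3: x=[5.9877 9.7189 12.6753 17.5427] v=[-0.0614 -1.0214 -1.8714 0.8256]
Step 4: x=[5.9324 9.3907 12.4539 17.5690] v=[-0.2764 -1.6412 -1.1070 0.1317]
Step 5: x=[5.7904 8.9992 12.3967 17.4169] v=[-0.7098 -1.9573 -0.2862 -0.7604]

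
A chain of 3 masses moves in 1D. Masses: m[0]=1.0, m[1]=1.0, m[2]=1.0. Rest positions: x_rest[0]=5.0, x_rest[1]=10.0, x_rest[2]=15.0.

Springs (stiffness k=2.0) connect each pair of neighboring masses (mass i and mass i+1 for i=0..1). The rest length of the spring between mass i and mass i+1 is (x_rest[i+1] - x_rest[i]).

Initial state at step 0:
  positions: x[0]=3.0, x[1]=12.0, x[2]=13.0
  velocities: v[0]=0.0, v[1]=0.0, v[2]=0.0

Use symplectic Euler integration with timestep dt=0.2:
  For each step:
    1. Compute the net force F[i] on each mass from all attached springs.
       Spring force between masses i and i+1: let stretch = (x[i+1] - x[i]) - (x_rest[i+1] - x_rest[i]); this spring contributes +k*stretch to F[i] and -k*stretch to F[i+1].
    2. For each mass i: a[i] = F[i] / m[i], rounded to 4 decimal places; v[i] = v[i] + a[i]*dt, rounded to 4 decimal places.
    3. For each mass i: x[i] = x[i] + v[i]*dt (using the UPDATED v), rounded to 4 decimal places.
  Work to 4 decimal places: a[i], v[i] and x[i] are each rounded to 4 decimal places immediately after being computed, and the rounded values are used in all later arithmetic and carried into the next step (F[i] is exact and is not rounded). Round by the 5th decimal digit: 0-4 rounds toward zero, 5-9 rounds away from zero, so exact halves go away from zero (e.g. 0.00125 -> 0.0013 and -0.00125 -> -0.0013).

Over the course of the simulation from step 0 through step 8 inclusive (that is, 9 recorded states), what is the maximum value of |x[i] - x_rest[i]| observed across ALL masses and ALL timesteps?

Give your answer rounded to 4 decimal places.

Step 0: x=[3.0000 12.0000 13.0000] v=[0.0000 0.0000 0.0000]
Step 1: x=[3.3200 11.3600 13.3200] v=[1.6000 -3.2000 1.6000]
Step 2: x=[3.8832 10.2336 13.8832] v=[2.8160 -5.6320 2.8160]
Step 3: x=[4.5544 8.8911 14.5544] v=[3.3562 -6.7123 3.3562]
Step 4: x=[5.1726 7.6548 15.1726] v=[3.0909 -6.1817 3.0909]
Step 5: x=[5.5894 6.8213 15.5894] v=[2.0838 -4.1675 2.0838]
Step 6: x=[5.7047 6.5907 15.7047] v=[0.5766 -1.1530 0.5766]
Step 7: x=[5.4909 7.0183 15.4909] v=[-1.0690 2.1382 -1.0690]
Step 8: x=[4.9993 8.0016 14.9993] v=[-2.4580 4.9163 -2.4580]
Max displacement = 3.4093

Answer: 3.4093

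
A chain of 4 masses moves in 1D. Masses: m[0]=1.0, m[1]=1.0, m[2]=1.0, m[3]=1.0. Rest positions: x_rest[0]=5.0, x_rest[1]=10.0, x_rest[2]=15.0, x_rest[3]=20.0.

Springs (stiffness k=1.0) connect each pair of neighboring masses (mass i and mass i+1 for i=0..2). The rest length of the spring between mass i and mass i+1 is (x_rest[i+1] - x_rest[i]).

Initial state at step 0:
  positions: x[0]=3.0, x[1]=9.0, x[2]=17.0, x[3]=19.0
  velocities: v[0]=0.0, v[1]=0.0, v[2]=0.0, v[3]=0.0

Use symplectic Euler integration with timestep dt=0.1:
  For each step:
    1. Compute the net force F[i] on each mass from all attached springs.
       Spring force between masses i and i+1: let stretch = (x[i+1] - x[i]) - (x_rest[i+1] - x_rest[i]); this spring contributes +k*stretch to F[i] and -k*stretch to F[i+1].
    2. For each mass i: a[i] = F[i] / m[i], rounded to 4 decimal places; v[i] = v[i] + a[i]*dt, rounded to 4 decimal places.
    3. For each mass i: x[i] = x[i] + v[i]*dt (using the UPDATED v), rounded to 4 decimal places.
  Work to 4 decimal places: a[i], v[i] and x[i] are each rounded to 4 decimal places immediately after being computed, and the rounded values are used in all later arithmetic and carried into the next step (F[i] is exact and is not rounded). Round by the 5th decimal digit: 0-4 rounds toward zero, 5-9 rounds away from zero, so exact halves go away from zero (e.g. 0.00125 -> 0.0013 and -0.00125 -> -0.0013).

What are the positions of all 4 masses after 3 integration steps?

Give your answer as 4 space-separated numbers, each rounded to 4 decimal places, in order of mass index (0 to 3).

Answer: 3.0605 9.1155 16.6485 19.1755

Derivation:
Step 0: x=[3.0000 9.0000 17.0000 19.0000] v=[0.0000 0.0000 0.0000 0.0000]
Step 1: x=[3.0100 9.0200 16.9400 19.0300] v=[0.1000 0.2000 -0.6000 0.3000]
Step 2: x=[3.0301 9.0591 16.8217 19.0891] v=[0.2010 0.3910 -1.1830 0.5910]
Step 3: x=[3.0605 9.1155 16.6485 19.1755] v=[0.3039 0.5644 -1.7325 0.8643]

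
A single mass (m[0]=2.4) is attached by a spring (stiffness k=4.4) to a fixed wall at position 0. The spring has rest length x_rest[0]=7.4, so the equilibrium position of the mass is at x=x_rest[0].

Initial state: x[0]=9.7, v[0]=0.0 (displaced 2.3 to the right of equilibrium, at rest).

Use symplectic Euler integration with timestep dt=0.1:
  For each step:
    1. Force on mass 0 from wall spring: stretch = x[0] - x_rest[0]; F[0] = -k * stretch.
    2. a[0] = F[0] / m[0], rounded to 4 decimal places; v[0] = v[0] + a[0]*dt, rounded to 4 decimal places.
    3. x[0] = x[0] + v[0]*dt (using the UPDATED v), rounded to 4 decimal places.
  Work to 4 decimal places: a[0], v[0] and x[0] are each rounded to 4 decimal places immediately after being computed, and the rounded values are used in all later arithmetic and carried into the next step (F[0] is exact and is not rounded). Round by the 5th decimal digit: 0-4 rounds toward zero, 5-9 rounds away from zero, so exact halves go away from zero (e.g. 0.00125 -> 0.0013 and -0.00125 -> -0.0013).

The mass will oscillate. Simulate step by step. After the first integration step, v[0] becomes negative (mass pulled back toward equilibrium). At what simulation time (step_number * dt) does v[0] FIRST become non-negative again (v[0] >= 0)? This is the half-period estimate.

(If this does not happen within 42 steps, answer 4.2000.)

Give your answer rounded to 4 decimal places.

Answer: 2.4000

Derivation:
Step 0: x=[9.7000] v=[0.0000]
Step 1: x=[9.6578] v=[-0.4217]
Step 2: x=[9.5742] v=[-0.8356]
Step 3: x=[9.4508] v=[-1.2342]
Step 4: x=[9.2898] v=[-1.6102]
Step 5: x=[9.0941] v=[-1.9567]
Step 6: x=[8.8674] v=[-2.2673]
Step 7: x=[8.6138] v=[-2.5363]
Step 8: x=[8.3379] v=[-2.7588]
Step 9: x=[8.0448] v=[-2.9308]
Step 10: x=[7.7399] v=[-3.0490]
Step 11: x=[7.4288] v=[-3.1113]
Step 12: x=[7.1171] v=[-3.1166]
Step 13: x=[6.8106] v=[-3.0647]
Step 14: x=[6.5149] v=[-2.9566]
Step 15: x=[6.2355] v=[-2.7943]
Step 16: x=[5.9774] v=[-2.5808]
Step 17: x=[5.7454] v=[-2.3200]
Step 18: x=[5.5437] v=[-2.0167]
Step 19: x=[5.3761] v=[-1.6764]
Step 20: x=[5.2456] v=[-1.3054]
Step 21: x=[5.1546] v=[-0.9104]
Step 22: x=[5.1047] v=[-0.4987]
Step 23: x=[5.0969] v=[-0.0779]
Step 24: x=[5.1313] v=[0.3443]
First v>=0 after going negative at step 24, time=2.4000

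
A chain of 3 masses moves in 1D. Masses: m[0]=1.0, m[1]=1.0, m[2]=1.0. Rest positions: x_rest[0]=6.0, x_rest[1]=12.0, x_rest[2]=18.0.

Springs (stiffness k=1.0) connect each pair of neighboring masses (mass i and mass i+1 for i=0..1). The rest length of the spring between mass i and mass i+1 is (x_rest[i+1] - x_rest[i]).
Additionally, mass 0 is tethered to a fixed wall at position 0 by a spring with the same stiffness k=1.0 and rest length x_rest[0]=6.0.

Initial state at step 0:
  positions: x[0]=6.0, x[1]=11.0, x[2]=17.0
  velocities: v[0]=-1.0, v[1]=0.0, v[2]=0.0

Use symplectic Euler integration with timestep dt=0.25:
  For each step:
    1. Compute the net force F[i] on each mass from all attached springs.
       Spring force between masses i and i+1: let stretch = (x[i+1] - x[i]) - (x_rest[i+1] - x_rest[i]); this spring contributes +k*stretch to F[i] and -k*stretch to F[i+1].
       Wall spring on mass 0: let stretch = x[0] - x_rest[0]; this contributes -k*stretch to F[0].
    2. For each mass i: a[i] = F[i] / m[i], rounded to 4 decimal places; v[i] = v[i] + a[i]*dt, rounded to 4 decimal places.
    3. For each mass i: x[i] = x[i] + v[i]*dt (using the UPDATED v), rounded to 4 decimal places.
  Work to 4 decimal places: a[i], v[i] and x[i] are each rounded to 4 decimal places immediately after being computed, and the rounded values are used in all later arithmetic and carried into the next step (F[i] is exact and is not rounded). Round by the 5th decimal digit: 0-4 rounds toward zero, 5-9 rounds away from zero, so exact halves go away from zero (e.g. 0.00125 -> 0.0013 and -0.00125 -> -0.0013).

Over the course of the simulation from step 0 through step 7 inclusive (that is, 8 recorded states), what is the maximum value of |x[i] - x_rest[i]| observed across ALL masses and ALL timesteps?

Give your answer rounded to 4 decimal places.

Answer: 1.3089

Derivation:
Step 0: x=[6.0000 11.0000 17.0000] v=[-1.0000 0.0000 0.0000]
Step 1: x=[5.6875 11.0625 17.0000] v=[-1.2500 0.2500 0.0000]
Step 2: x=[5.3555 11.1602 17.0039] v=[-1.3281 0.3906 0.0156]
Step 3: x=[5.0516 11.2603 17.0176] v=[-1.2158 0.4004 0.0547]
Step 4: x=[4.8200 11.3322 17.0465] v=[-0.9265 0.2876 0.1154]
Step 5: x=[4.6941 11.3542 17.0932] v=[-0.5035 0.0881 0.1868]
Step 6: x=[4.6911 11.3187 17.1562] v=[-0.0120 -0.1422 0.2521]
Step 7: x=[4.8091 11.2338 17.2294] v=[0.4721 -0.3397 0.2927]
Max displacement = 1.3089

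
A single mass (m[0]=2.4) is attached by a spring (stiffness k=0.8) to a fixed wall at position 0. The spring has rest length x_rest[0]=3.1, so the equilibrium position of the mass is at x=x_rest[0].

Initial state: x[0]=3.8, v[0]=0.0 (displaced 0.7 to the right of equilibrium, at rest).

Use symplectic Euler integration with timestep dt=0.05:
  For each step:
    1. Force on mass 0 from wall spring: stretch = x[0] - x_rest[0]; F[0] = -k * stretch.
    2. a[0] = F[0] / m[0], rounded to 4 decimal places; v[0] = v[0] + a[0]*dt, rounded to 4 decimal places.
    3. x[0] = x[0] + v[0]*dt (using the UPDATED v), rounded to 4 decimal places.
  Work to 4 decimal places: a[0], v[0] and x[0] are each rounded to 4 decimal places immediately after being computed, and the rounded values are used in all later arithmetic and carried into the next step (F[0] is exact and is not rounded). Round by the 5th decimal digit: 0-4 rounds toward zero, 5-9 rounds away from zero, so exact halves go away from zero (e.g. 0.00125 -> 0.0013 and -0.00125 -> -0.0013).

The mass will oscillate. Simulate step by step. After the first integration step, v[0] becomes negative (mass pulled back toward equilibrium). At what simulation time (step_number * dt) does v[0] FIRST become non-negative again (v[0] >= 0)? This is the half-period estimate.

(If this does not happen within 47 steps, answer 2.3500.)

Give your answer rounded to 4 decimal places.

Step 0: x=[3.8000] v=[0.0000]
Step 1: x=[3.7994] v=[-0.0117]
Step 2: x=[3.7982] v=[-0.0234]
Step 3: x=[3.7965] v=[-0.0350]
Step 4: x=[3.7942] v=[-0.0466]
Step 5: x=[3.7913] v=[-0.0582]
Step 6: x=[3.7878] v=[-0.0697]
Step 7: x=[3.7837] v=[-0.0812]
Step 8: x=[3.7791] v=[-0.0926]
Step 9: x=[3.7739] v=[-0.1039]
Step 10: x=[3.7681] v=[-0.1151]
Step 11: x=[3.7618] v=[-0.1262]
Step 12: x=[3.7549] v=[-0.1372]
Step 13: x=[3.7475] v=[-0.1481]
Step 14: x=[3.7396] v=[-0.1589]
Step 15: x=[3.7311] v=[-0.1696]
Step 16: x=[3.7221] v=[-0.1801]
Step 17: x=[3.7126] v=[-0.1905]
Step 18: x=[3.7026] v=[-0.2007]
Step 19: x=[3.6921] v=[-0.2107]
Step 20: x=[3.6811] v=[-0.2206]
Step 21: x=[3.6696] v=[-0.2303]
Step 22: x=[3.6576] v=[-0.2398]
Step 23: x=[3.6451] v=[-0.2491]
Step 24: x=[3.6322] v=[-0.2582]
Step 25: x=[3.6188] v=[-0.2671]
Step 26: x=[3.6050] v=[-0.2757]
Step 27: x=[3.5908] v=[-0.2841]
Step 28: x=[3.5762] v=[-0.2923]
Step 29: x=[3.5612] v=[-0.3002]
Step 30: x=[3.5458] v=[-0.3079]
Step 31: x=[3.5300] v=[-0.3153]
Step 32: x=[3.5139] v=[-0.3225]
Step 33: x=[3.4974] v=[-0.3294]
Step 34: x=[3.4806] v=[-0.3360]
Step 35: x=[3.4635] v=[-0.3423]
Step 36: x=[3.4461] v=[-0.3484]
Step 37: x=[3.4284] v=[-0.3542]
Step 38: x=[3.4104] v=[-0.3597]
Step 39: x=[3.3922] v=[-0.3649]
Step 40: x=[3.3737] v=[-0.3698]
Step 41: x=[3.3550] v=[-0.3744]
Step 42: x=[3.3361] v=[-0.3787]
Step 43: x=[3.3170] v=[-0.3826]
Step 44: x=[3.2977] v=[-0.3862]
Step 45: x=[3.2782] v=[-0.3895]
Step 46: x=[3.2586] v=[-0.3925]
Step 47: x=[3.2388] v=[-0.3951]
v[0] did not become non-negative within 47 steps; using fallback time=2.3500

Answer: 2.3500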